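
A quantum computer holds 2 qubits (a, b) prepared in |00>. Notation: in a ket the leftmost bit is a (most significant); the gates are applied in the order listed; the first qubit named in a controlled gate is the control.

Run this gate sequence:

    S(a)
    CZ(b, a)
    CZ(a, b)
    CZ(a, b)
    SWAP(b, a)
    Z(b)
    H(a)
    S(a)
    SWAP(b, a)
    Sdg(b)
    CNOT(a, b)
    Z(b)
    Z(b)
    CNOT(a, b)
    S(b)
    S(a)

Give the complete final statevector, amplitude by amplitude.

The resulting statevector has amplitude sqrt(2)/2 on |00>, sqrt(2)*I/2 on |01>, 0 on |10>, 0 on |11>.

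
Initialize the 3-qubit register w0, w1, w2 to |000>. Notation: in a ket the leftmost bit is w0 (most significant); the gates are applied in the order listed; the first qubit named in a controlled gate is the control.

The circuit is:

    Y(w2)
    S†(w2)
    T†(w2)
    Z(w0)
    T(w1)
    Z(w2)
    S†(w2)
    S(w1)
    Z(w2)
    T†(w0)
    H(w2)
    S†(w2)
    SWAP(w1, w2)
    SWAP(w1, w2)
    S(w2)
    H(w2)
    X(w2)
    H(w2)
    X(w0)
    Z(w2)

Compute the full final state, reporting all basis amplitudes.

After the circuit, the state carries amplitude -sqrt(2)*exp(I*pi/4)/2 on |100>, sqrt(2)*exp(I*pi/4)/2 on |101>, and 0 on every other basis state. Key observation: steps 11-16 multiply out to the identity, so the circuit reduces to the remaining gates.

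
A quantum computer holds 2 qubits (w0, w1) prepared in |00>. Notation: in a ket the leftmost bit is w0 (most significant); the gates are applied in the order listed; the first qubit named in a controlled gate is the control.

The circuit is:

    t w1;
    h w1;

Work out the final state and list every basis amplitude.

The final amplitudes are sqrt(2)/2 on |00>, sqrt(2)/2 on |01>, 0 on |10>, 0 on |11>.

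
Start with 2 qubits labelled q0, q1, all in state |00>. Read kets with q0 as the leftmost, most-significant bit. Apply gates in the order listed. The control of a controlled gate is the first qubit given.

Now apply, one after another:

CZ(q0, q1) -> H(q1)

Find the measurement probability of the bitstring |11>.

The probability of measuring |11> is 0.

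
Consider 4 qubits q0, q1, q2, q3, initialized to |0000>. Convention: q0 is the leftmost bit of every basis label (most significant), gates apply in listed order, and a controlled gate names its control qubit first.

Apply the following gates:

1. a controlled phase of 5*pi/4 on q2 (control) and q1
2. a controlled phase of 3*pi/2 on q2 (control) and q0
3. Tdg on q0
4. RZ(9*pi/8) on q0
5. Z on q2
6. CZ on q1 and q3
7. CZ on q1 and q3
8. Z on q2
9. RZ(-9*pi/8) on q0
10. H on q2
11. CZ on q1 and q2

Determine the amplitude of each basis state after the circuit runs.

After the circuit, the state carries amplitude sqrt(2)/2 on |0000>, sqrt(2)/2 on |0010>, and 0 on every other basis state. Key observation: the block from step 4 through step 9 cancels to the identity and can be dropped.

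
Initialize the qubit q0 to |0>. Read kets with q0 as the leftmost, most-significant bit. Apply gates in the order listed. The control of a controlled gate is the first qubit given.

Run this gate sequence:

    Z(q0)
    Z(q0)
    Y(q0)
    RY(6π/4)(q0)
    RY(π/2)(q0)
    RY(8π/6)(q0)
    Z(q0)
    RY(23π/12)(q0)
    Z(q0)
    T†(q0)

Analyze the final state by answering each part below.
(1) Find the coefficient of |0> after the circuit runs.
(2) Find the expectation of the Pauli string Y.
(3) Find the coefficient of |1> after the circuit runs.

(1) The amplitude on |0> is -I*sqrt(sqrt(2) + 2)/4 - I*sqrt(6 - 3*sqrt(2))/4.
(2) In the final state, Y has expectation -sqrt(3)/4 - 1/4.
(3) |1> carries amplitude (-sqrt(3*sqrt(2) + 6)/4 + sqrt(2 - sqrt(2))/4)*exp(I*pi/4) in the final state.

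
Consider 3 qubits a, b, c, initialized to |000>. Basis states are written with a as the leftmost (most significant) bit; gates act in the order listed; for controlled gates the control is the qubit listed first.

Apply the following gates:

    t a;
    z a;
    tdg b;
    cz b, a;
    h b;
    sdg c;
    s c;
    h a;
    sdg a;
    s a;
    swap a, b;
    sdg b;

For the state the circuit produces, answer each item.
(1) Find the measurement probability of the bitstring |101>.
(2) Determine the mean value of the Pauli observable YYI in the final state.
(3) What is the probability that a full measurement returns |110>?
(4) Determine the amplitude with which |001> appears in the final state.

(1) The probability of measuring |101> is 0.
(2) The expectation value of YYI is 0.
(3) The probability of measuring |110> is 1/4.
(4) |001> carries amplitude 0 in the final state.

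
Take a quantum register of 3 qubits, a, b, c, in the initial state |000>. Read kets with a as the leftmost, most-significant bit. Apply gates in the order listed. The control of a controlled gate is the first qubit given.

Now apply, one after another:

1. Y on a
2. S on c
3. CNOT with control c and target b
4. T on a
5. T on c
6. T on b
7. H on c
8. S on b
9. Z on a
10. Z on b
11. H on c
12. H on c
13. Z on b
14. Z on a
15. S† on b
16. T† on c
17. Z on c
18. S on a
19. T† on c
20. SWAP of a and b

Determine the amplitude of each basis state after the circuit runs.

The final amplitudes are -sqrt(2)*exp(I*pi/4)/2 on |010>, -sqrt(2)*exp(3*I*pi/4)/2 on |011>, and 0 on every other basis state. Key observation: the block from step 8 through step 15 cancels to the identity and can be dropped.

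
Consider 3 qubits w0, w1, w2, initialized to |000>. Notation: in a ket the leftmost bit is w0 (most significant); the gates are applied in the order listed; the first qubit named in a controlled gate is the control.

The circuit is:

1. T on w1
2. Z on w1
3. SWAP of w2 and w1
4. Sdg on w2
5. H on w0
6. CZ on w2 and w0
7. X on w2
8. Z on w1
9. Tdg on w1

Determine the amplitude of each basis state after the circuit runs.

The resulting statevector has amplitude sqrt(2)/2 on |001>, sqrt(2)/2 on |101>, and 0 on every other basis state.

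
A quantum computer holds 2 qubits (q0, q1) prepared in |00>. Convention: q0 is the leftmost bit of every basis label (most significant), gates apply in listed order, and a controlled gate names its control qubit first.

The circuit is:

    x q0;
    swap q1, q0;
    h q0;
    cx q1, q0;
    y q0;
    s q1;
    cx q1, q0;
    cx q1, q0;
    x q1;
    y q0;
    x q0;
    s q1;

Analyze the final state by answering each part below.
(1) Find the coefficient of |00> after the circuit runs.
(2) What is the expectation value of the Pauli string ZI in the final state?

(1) |00> carries amplitude sqrt(2)*I/2 in the final state.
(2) The observable ZI averages to 0.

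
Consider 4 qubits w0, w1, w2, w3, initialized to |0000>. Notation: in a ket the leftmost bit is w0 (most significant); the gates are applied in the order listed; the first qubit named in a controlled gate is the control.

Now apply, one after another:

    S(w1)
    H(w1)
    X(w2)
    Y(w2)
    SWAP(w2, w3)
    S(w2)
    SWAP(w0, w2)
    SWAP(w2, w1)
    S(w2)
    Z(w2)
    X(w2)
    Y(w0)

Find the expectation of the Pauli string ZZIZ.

The expectation value of ZZIZ is -1.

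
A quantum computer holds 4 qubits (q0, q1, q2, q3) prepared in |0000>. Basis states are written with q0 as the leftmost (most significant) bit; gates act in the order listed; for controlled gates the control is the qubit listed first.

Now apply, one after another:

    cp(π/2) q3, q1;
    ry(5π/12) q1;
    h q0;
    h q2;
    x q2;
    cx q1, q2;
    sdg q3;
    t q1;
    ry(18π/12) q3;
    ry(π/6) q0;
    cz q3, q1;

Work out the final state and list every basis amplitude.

The resulting statevector has amplitude -sqrt(sqrt(2) + 2)/16 - sqrt(6 - 3*sqrt(2))/16 on |0000>, sqrt(6 - 3*sqrt(2))/16 + sqrt(sqrt(2) + 2)/16 on |0001>, -sqrt(sqrt(2) + 2)/16 - sqrt(6 - 3*sqrt(2))/16 on |0010>, sqrt(6 - 3*sqrt(2))/16 + sqrt(sqrt(2) + 2)/16 on |0011>, (-sqrt(3*sqrt(2) + 6)/16 + sqrt(2 - sqrt(2))/16)*exp(I*pi/4) on |0100>, (-sqrt(3*sqrt(2) + 6)/16 + sqrt(2 - sqrt(2))/16)*exp(I*pi/4) on |0101>, (-sqrt(3*sqrt(2) + 6)/16 + sqrt(2 - sqrt(2))/16)*exp(I*pi/4) on |0110>, (-sqrt(3*sqrt(2) + 6)/16 + sqrt(2 - sqrt(2))/16)*exp(I*pi/4) on |0111>, -sqrt(3*sqrt(2) + 6)/16 - 3*sqrt(2 - sqrt(2))/16 on |1000>, 3*sqrt(2 - sqrt(2))/16 + sqrt(3*sqrt(2) + 6)/16 on |1001>, -sqrt(3*sqrt(2) + 6)/16 - 3*sqrt(2 - sqrt(2))/16 on |1010>, 3*sqrt(2 - sqrt(2))/16 + sqrt(3*sqrt(2) + 6)/16 on |1011>, (-3*sqrt(sqrt(2) + 2)/16 + sqrt(6 - 3*sqrt(2))/16)*exp(I*pi/4) on |1100>, (-3*sqrt(sqrt(2) + 2)/16 + sqrt(6 - 3*sqrt(2))/16)*exp(I*pi/4) on |1101>, (-3*sqrt(sqrt(2) + 2)/16 + sqrt(6 - 3*sqrt(2))/16)*exp(I*pi/4) on |1110>, (-3*sqrt(sqrt(2) + 2)/16 + sqrt(6 - 3*sqrt(2))/16)*exp(I*pi/4) on |1111>.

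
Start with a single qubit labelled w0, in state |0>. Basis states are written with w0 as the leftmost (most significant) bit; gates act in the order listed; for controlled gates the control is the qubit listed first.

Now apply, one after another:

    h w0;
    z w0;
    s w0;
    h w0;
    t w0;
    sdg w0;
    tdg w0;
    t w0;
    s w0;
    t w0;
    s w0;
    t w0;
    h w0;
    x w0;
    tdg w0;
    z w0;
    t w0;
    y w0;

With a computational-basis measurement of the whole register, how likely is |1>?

The probability of measuring |1> is 1/2 - sqrt(2)/4.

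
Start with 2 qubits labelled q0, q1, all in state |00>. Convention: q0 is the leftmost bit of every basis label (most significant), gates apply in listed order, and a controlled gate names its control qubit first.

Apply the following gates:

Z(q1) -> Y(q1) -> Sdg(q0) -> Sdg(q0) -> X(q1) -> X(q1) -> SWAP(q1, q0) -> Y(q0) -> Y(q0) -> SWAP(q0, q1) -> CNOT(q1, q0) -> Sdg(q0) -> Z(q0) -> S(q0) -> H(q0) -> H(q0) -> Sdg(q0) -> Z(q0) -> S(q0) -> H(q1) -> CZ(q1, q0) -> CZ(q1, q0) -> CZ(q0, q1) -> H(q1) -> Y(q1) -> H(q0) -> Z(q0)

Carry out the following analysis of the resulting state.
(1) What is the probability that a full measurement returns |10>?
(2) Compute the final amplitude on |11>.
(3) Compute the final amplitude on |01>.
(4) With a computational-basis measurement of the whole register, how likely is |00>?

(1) Outcome |10> occurs with probability 0. Key observation: the block from step 12 through step 19 cancels to the identity and can be dropped.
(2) The amplitude on |11> is -sqrt(2)/2.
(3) The final state's coefficient on |01> equals -sqrt(2)/2.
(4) A full measurement returns |00> with probability 0.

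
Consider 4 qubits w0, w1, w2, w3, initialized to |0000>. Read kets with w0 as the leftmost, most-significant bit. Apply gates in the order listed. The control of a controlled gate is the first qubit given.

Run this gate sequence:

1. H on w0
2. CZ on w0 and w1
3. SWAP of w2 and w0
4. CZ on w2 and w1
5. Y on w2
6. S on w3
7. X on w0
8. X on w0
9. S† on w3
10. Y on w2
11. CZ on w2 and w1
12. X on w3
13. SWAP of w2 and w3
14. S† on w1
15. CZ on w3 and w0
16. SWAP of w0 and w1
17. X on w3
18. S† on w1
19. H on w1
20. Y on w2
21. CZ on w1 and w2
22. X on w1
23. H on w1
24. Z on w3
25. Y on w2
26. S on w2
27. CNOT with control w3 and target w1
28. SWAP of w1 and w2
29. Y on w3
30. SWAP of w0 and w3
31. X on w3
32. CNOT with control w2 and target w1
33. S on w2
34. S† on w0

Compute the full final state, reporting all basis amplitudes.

After the circuit, the state carries amplitude -sqrt(2)*I/2 on |0011>, sqrt(2)*I/2 on |1101>, and 0 on every other basis state. Key observation: gates 4-11 undo each other exactly, leaving only the rest of the circuit to track.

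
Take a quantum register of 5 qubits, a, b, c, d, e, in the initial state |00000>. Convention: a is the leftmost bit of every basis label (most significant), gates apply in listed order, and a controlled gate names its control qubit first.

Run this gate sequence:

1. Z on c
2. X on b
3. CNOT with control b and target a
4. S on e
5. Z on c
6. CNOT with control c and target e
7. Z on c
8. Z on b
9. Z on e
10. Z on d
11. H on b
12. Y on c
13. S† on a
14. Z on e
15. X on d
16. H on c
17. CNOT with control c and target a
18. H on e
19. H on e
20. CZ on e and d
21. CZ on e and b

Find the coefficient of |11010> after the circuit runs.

The final state's coefficient on |11010> equals 1/2.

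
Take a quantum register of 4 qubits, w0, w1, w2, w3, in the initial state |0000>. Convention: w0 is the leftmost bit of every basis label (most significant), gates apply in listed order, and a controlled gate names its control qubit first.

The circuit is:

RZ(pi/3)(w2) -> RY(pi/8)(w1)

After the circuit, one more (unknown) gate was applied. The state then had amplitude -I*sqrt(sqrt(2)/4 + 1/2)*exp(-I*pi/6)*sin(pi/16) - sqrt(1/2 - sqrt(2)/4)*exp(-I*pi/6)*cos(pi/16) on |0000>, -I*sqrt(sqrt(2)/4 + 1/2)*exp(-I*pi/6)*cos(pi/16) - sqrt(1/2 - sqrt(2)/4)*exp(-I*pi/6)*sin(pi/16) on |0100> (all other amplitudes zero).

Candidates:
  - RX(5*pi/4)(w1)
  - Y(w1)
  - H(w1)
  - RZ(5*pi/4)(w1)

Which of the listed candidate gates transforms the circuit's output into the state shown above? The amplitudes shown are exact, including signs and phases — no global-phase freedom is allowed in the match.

It was RX(5*pi/4)(w1) that produced the state shown.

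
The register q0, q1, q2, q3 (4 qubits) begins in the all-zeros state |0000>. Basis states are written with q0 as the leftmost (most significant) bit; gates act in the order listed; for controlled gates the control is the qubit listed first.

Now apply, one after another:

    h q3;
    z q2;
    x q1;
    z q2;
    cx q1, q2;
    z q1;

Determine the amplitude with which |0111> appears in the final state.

The amplitude on |0111> is -sqrt(2)/2.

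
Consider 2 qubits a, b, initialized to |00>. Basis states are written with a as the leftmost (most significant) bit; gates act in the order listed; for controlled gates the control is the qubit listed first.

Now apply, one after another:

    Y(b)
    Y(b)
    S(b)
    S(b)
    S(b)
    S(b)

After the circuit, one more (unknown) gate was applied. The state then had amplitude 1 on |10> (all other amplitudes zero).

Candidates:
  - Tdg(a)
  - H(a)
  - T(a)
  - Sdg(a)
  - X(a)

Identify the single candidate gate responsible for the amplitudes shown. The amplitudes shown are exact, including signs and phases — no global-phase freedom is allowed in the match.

The applied gate was X(a). Key observation: steps 3-6 multiply out to the identity, so the circuit reduces to the remaining gates.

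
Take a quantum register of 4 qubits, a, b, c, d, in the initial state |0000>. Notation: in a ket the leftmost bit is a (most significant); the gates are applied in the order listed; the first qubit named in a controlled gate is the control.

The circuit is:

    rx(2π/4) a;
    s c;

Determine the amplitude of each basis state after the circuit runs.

The resulting statevector has amplitude sqrt(2)/2 on |0000>, -sqrt(2)*I/2 on |1000>, and 0 on every other basis state.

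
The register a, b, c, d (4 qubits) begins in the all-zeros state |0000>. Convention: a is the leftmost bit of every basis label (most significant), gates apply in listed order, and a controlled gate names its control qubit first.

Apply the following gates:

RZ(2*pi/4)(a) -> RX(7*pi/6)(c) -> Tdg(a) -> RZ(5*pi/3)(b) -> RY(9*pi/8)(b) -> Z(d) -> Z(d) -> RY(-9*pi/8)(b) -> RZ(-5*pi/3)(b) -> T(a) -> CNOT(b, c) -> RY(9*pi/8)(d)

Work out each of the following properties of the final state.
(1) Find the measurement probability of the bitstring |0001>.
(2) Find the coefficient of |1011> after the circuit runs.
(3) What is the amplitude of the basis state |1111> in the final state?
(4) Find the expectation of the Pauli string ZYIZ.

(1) A full measurement returns |0001> with probability -sqrt(3)/8 - sqrt(3*sqrt(2) + 6)/16 + sqrt(sqrt(2) + 2)/8 + 1/4. Key observation: steps 3-10 multiply out to the identity, so the circuit reduces to the remaining gates.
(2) |1011> carries amplitude 0 in the final state.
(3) |1111> carries amplitude 0 in the final state.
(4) The expectation value of ZYIZ is 0.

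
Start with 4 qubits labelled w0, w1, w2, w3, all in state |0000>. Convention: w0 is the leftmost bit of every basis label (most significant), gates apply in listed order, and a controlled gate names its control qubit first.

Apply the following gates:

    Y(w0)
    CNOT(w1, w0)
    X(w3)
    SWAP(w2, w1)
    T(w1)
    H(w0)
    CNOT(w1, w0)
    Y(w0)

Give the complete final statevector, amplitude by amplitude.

The final amplitudes are -sqrt(2)/2 on |0001>, -sqrt(2)/2 on |1001>, and 0 on every other basis state.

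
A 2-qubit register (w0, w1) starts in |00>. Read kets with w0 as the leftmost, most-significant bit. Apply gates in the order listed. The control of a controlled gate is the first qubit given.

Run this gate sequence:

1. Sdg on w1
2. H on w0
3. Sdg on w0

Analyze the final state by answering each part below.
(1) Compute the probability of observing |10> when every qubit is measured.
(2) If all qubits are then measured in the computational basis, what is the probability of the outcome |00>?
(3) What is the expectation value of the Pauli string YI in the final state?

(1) Outcome |10> occurs with probability 1/2.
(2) A full measurement returns |00> with probability 1/2.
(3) The observable YI averages to -1.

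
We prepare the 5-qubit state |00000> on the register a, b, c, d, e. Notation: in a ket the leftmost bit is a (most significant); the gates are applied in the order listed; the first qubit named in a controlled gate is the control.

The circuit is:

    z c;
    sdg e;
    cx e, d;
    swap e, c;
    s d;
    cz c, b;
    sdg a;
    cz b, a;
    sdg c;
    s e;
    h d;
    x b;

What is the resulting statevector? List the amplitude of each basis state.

The resulting statevector has amplitude sqrt(2)/2 on |01000>, sqrt(2)/2 on |01010>, and 0 on every other basis state.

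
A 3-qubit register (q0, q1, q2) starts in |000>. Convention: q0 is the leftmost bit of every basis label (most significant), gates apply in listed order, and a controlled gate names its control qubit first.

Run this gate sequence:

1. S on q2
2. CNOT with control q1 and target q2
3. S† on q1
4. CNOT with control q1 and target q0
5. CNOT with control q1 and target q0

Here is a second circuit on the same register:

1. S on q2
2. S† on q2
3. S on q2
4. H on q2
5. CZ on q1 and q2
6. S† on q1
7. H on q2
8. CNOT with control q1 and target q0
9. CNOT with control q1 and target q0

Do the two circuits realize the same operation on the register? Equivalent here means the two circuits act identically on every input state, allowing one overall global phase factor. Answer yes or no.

Yes — the two circuits implement the same unitary up to a global phase.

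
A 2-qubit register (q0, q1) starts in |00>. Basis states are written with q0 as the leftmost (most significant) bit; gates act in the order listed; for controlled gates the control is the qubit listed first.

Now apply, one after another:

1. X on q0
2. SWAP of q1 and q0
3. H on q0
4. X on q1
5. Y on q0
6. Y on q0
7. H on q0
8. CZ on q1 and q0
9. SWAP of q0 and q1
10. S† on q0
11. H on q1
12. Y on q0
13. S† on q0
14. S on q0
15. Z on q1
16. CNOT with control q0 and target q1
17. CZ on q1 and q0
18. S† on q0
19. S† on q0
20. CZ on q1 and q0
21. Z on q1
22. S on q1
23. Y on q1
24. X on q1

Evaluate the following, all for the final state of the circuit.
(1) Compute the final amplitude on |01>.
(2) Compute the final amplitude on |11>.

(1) The final state's coefficient on |01> equals 0.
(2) The final state's coefficient on |11> equals sqrt(2)*I/2.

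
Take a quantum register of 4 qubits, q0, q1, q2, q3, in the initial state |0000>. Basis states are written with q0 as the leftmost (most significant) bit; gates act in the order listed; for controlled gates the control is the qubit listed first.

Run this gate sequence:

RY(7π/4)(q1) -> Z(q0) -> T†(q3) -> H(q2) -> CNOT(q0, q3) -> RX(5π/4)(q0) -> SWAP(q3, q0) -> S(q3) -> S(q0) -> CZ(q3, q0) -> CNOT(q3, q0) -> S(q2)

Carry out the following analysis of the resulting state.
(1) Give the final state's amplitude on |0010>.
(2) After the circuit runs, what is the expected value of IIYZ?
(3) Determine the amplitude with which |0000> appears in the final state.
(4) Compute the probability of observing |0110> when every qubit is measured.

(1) The final state's coefficient on |0010> equals I/4.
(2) In the final state, IIYZ has expectation -sqrt(2)/2.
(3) The amplitude on |0000> is 1/4.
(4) Outcome |0110> occurs with probability 3/16 - sqrt(2)/8.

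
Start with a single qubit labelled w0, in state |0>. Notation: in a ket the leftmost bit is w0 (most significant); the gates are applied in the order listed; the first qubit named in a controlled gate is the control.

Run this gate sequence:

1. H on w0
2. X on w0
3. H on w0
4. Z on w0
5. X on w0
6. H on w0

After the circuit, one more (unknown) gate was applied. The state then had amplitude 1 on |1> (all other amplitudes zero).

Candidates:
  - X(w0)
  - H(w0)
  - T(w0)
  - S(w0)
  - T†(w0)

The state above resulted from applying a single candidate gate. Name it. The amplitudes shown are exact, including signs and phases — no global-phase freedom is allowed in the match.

The unique candidate consistent with the amplitudes is H(w0). Key observation: the block from step 1 through step 4 cancels to the identity and can be dropped.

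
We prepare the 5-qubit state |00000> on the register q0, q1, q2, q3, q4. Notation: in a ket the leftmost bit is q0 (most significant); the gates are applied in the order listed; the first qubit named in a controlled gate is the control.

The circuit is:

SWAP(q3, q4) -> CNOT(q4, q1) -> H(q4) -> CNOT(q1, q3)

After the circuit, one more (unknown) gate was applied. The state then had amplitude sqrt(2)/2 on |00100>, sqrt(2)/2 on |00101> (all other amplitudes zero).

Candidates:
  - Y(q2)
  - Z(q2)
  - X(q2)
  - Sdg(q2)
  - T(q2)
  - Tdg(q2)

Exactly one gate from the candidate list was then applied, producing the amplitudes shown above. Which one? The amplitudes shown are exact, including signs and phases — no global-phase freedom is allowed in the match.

The applied gate was X(q2).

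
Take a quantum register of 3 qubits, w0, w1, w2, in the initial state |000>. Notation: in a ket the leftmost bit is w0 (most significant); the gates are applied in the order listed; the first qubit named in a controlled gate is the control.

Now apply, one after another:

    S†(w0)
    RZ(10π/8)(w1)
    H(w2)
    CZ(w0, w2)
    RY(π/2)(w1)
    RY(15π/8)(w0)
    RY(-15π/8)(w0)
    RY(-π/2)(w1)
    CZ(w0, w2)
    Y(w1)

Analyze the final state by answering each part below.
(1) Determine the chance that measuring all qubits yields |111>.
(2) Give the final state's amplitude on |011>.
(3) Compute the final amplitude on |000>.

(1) The probability of measuring |111> is 0. Key observation: steps 4-9 multiply out to the identity, so the circuit reduces to the remaining gates.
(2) The final state's coefficient on |011> equals -sqrt(2)*exp(7*I*pi/8)/2.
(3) The amplitude on |000> is 0.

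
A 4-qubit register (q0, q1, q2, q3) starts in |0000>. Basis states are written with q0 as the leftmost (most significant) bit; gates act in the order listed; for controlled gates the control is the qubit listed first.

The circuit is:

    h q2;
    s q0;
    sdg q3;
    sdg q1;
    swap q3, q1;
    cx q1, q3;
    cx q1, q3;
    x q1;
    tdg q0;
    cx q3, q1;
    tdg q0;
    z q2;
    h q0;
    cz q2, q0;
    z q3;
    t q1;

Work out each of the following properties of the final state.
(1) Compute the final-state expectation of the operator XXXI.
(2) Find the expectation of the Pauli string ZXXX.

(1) The expectation value of XXXI is 0.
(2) The expectation value of ZXXX is 0.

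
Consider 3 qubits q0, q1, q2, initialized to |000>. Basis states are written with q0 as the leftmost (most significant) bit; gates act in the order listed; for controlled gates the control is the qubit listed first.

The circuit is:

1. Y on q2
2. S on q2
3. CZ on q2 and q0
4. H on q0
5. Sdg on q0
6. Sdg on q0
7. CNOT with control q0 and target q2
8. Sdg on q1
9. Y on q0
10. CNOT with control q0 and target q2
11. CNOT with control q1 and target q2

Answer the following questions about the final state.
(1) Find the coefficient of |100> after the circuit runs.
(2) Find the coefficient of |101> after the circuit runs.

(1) The amplitude on |100> is -sqrt(2)*I/2.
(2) The final state's coefficient on |101> equals 0.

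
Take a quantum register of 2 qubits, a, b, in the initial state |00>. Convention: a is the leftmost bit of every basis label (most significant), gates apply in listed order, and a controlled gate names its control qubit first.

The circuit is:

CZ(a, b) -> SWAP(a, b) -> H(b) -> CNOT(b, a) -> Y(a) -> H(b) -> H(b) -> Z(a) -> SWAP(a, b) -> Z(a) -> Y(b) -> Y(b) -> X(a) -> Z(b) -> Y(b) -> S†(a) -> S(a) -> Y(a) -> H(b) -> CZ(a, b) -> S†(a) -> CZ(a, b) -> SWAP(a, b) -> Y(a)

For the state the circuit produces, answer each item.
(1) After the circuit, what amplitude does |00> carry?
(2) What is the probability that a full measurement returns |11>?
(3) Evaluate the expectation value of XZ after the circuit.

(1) |00> carries amplitude -1/2 in the final state.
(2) Outcome |11> occurs with probability 1/4.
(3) The expectation value of XZ is -1.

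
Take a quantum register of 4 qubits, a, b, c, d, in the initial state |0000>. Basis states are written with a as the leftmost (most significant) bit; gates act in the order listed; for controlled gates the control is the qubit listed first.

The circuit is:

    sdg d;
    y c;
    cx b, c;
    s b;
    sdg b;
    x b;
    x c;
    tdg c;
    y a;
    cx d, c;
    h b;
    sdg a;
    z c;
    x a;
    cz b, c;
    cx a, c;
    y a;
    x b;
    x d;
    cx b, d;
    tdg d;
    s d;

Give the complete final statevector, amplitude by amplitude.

The final amplitudes are sqrt(2)*exp(I*pi/4)/2 on |1001>, -sqrt(2)/2 on |1100>, and 0 on every other basis state. Key observation: steps 4-5 multiply out to the identity, so the circuit reduces to the remaining gates.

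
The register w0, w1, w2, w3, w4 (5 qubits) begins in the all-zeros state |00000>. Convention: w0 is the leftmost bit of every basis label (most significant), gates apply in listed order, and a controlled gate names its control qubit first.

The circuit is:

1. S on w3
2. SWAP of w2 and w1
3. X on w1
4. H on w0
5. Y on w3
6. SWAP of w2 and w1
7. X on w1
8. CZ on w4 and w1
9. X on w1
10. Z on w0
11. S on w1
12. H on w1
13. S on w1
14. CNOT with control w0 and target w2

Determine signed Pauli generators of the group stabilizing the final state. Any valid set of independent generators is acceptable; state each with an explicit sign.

One valid set of independent stabilizer generators is -XIXII, +IYIII, -ZIZII, -IIIZI, +IIIIZ (any independent generating set of the same group is equally correct).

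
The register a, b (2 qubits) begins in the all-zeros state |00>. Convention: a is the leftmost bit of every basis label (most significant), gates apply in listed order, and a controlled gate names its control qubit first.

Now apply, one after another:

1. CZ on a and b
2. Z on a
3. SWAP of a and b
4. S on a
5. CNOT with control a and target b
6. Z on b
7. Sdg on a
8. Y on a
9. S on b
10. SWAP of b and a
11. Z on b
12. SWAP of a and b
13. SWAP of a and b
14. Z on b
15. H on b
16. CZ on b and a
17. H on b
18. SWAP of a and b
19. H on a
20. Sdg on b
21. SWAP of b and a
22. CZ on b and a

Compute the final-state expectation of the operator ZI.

The observable ZI averages to 1.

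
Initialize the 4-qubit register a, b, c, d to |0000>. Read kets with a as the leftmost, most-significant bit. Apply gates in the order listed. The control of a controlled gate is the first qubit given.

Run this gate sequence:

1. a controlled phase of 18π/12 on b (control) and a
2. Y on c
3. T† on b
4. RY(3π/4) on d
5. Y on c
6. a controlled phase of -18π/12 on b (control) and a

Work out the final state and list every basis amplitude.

The resulting statevector has amplitude sqrt(2 - sqrt(2))/2 on |0000>, sqrt(sqrt(2) + 2)/2 on |0001>, and 0 on every other basis state.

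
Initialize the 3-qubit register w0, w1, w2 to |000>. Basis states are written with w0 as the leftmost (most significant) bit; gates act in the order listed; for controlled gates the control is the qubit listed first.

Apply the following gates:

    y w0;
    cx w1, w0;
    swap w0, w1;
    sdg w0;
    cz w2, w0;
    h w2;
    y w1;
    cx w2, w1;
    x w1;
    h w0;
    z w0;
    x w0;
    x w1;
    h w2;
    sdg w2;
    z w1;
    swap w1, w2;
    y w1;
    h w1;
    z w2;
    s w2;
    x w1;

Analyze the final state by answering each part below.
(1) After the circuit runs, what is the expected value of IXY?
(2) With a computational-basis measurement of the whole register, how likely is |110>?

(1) The expectation value of IXY is -1.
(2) A full measurement returns |110> with probability 1/8.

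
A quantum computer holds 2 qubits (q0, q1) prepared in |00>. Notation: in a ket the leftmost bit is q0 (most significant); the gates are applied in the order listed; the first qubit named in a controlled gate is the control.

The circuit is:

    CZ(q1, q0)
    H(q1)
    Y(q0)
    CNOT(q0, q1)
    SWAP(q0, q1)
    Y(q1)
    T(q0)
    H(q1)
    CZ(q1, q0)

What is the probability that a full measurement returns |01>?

Outcome |01> occurs with probability 1/4.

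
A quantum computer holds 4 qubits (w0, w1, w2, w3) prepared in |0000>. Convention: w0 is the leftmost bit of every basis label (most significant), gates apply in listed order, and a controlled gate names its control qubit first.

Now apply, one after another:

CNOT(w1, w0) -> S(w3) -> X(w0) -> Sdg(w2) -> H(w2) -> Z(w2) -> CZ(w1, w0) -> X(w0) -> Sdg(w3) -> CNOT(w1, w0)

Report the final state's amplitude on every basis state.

The resulting statevector has amplitude sqrt(2)/2 on |0000>, -sqrt(2)/2 on |0010>, and 0 on every other basis state.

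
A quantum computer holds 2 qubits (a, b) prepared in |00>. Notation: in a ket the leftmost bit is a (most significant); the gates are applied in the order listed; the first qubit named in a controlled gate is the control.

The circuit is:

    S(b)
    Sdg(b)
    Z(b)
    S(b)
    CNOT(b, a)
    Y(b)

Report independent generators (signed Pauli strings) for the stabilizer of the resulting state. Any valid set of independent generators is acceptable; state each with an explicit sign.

One valid set of independent stabilizer generators is +ZI, -IZ (any independent generating set of the same group is equally correct). Key observation: gates 1-2 undo each other exactly, leaving only the rest of the circuit to track.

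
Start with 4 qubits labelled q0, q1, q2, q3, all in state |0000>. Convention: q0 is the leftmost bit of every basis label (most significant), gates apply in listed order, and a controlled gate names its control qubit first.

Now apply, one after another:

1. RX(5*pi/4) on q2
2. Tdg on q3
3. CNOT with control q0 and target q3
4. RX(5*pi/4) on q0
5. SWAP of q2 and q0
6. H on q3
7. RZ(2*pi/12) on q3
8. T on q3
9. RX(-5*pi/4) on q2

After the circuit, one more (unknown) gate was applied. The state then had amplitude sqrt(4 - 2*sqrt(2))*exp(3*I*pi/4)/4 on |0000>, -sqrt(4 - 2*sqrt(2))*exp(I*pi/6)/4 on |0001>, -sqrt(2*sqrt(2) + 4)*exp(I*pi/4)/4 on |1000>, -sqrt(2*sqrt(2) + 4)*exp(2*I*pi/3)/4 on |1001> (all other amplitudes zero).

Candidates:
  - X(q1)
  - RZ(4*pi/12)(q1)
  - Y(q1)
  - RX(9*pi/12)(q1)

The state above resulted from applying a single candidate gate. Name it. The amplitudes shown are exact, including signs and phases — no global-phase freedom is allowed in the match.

The applied gate was RZ(4*pi/12)(q1).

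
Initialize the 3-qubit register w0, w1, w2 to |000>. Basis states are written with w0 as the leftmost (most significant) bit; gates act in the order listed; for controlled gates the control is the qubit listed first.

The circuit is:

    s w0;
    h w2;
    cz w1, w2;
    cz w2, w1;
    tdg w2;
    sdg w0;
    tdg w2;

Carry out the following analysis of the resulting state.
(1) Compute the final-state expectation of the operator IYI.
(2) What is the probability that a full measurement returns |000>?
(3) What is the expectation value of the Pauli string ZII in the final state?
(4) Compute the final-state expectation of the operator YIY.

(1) The observable IYI averages to 0.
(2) The probability of measuring |000> is 1/2.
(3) The observable ZII averages to 1.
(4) The expectation value of YIY is 0.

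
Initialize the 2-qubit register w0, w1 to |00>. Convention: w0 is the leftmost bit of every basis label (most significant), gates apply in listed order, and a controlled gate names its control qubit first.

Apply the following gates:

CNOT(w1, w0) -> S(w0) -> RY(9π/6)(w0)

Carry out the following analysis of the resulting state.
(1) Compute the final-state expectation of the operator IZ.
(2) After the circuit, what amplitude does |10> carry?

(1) In the final state, IZ has expectation 1.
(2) |10> carries amplitude sqrt(2)/2 in the final state.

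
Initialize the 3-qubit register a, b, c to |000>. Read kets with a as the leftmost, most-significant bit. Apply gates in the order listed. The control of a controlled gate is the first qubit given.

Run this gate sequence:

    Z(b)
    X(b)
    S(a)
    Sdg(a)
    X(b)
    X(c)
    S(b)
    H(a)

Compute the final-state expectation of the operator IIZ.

In the final state, IIZ has expectation -1.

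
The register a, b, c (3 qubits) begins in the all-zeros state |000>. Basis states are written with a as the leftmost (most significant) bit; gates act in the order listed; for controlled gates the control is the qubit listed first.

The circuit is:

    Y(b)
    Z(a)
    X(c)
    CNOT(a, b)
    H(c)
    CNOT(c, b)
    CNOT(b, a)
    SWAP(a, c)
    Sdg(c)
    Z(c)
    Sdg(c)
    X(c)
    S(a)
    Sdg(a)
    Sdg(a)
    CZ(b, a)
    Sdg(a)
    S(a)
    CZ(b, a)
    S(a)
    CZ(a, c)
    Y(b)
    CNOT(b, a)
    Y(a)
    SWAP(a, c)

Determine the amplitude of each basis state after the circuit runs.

After the circuit, the state carries amplitude sqrt(2)*I/2 on |001>, -sqrt(2)*I/2 on |111>, and 0 on every other basis state. Key observation: the block from step 15 through step 20 cancels to the identity and can be dropped.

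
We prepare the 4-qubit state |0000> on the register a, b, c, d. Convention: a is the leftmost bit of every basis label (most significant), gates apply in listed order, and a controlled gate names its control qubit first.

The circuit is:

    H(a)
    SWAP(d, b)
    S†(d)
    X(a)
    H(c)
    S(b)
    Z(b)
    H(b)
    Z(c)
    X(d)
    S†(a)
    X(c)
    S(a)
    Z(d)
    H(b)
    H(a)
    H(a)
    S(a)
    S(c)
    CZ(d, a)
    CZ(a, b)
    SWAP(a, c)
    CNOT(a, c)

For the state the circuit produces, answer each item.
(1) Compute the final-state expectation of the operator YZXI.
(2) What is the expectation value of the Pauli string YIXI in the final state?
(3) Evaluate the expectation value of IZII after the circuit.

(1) The expectation value of YZXI is -1.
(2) The observable YIXI averages to -1.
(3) In the final state, IZII has expectation 1.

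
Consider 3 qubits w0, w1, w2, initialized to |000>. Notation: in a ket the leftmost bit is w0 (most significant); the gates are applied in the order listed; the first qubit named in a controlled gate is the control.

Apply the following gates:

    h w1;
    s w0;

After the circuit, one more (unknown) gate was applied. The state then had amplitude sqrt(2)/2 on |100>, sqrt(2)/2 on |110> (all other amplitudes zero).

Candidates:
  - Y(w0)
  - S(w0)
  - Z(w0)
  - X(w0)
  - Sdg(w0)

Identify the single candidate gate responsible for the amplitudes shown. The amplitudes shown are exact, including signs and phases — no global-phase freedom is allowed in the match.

The unique candidate consistent with the amplitudes is X(w0).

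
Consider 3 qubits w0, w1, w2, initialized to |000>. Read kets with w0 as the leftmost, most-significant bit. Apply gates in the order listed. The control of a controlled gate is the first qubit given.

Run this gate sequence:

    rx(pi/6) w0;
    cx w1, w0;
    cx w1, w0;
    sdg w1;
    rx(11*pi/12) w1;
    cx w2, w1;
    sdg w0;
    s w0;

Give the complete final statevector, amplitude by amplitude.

The resulting statevector has amplitude -3*sqrt(4 - 2*sqrt(2))/16 - sqrt(12 - 6*sqrt(2))/16 + sqrt(2*sqrt(2) + 4)/16 + sqrt(6*sqrt(2) + 12)/16 on |000>, 0 on |001>, I*(-3*sqrt(2*sqrt(2) + 4)/16 - sqrt(6*sqrt(2) + 12)/16 - sqrt(12 - 6*sqrt(2))/16 - sqrt(4 - 2*sqrt(2))/16) on |010>, 0 on |011>, I*(-sqrt(6*sqrt(2) + 12)/16 - sqrt(12 - 6*sqrt(2))/16 + sqrt(2*sqrt(2) + 4)/16 + 3*sqrt(4 - 2*sqrt(2))/16) on |100>, 0 on |101>, -3*sqrt(2*sqrt(2) + 4)/16 - sqrt(12 - 6*sqrt(2))/16 + sqrt(4 - 2*sqrt(2))/16 + sqrt(6*sqrt(2) + 12)/16 on |110>, 0 on |111>. Key observation: the block from step 2 through step 3 cancels to the identity and can be dropped.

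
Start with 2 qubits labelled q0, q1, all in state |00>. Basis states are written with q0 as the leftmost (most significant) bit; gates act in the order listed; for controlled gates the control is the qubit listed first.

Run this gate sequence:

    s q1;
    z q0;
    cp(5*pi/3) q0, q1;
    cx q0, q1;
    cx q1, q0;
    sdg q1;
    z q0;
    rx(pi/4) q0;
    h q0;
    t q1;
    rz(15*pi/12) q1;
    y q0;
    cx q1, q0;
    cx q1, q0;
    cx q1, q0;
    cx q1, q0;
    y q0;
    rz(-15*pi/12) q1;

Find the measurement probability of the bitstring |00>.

The probability of measuring |00> is 1/2.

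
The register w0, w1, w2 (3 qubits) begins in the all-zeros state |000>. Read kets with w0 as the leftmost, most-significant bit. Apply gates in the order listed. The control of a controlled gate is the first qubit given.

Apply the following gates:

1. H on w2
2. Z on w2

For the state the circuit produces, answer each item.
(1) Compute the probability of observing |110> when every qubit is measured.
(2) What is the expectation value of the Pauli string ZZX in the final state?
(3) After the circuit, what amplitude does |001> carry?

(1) Outcome |110> occurs with probability 0.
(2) The expectation value of ZZX is -1.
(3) |001> carries amplitude -sqrt(2)/2 in the final state.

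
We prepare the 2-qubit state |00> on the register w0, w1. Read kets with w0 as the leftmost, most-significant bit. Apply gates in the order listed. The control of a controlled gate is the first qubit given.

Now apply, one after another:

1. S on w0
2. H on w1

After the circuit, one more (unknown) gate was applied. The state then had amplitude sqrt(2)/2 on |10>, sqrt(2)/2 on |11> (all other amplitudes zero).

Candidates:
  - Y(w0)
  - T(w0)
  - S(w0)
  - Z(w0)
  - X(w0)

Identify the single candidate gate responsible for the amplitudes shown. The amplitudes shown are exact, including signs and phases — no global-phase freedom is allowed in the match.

It was X(w0) that produced the state shown.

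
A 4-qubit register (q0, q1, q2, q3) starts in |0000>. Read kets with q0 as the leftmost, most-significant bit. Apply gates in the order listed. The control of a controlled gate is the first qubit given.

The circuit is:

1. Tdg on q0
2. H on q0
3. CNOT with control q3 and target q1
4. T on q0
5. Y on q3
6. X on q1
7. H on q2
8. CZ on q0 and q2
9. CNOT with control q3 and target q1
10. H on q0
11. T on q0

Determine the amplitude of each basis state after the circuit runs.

After the circuit, the state carries amplitude sqrt(2)*(exp(3*I*pi/4) + I)/4 on |0001>, sqrt(2)*(-exp(3*I*pi/4) + I)/4 on |0011>, sqrt(2)*(1 + exp(3*I*pi/4))/4 on |1001>, sqrt(2)*(-1 + exp(3*I*pi/4))/4 on |1011>, and 0 on every other basis state.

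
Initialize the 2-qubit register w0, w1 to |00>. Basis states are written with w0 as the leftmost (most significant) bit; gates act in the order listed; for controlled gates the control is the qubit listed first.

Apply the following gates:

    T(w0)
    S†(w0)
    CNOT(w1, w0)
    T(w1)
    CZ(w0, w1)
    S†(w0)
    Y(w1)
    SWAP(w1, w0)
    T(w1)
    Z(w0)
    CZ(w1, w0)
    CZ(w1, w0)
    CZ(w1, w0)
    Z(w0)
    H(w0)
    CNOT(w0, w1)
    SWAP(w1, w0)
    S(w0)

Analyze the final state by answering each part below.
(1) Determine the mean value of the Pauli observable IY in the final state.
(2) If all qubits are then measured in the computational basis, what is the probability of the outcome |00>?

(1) The expectation value of IY is 0.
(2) Outcome |00> occurs with probability 1/2.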